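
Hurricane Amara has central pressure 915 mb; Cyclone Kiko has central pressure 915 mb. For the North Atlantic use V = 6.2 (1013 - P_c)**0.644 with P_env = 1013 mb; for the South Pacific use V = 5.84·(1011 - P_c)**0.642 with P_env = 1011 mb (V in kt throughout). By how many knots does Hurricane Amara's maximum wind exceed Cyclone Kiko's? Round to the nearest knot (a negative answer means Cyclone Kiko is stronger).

Hurricane Amara: ΔP = 98; V ≈ 6.2 × 98^0.644 ≈ 118.78 kt.
Cyclone Kiko: ΔP = 96; V ≈ 5.84 × 96^0.642 ≈ 109.40 kt.
Difference ≈ 118.78 − 109.40 = 9.38 → 9 kt.

9 kt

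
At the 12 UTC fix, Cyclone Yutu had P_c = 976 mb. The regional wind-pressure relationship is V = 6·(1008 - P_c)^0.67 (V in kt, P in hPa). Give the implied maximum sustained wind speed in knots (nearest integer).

61 kt

ΔP = 1008 − 976 = 32 mb.
32^0.67 ≈ 10.196.
V ≈ 6 × 10.196 ≈ 61.2 kt.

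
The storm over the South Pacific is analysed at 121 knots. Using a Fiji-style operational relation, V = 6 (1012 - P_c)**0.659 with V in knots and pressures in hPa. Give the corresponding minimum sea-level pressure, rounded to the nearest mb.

ΔP = (V / 6)^(1/0.659) = (121/6)^1.517.
121/6 = 20.167; 20.167^1.517 ≈ 95.44 mb.
P_c = 1012 − 95.44 = 916.56 ≈ 917 mb.

917 mb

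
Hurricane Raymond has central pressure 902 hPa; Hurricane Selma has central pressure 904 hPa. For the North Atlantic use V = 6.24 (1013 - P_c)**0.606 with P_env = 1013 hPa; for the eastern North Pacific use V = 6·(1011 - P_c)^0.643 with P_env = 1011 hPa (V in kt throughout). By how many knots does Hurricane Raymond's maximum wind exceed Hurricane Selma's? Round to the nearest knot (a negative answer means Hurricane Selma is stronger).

-13 kt

Hurricane Raymond: ΔP = 111; V ≈ 6.24 × 111^0.606 ≈ 108.31 kt.
Hurricane Selma: ΔP = 107; V ≈ 6 × 107^0.643 ≈ 121.07 kt.
Difference ≈ 108.31 − 121.07 = -12.76 → -13 kt.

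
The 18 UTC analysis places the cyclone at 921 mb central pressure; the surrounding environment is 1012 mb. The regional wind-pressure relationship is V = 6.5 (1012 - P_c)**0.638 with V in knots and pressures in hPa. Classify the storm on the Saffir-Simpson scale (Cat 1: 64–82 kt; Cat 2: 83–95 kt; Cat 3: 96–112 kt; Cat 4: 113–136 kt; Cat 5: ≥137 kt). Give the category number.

ΔP = 1012 − 921 = 91 mb.
V ≈ 6.5 × 91^0.638 = 6.5 × 17.78 ≈ 116 kt.
116 kt falls in the Category 4 band.

4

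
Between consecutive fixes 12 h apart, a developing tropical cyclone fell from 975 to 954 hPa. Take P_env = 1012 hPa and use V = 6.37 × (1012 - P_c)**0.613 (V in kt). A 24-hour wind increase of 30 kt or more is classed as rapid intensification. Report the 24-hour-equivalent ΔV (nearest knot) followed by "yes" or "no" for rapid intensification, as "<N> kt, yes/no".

V₁: ΔP = 37, V ≈ 6.37 × 37^0.613 ≈ 58.27 kt.
V₂: ΔP = 58, V ≈ 6.37 × 58^0.613 ≈ 76.76 kt.
ΔV over 12 h = 18.49 kt → 24 h equivalent = 18.49 × 24/12 ≈ 36.98 kt.
37 kt ≥ 30 kt ⇒ rapid intensification.

37 kt, yes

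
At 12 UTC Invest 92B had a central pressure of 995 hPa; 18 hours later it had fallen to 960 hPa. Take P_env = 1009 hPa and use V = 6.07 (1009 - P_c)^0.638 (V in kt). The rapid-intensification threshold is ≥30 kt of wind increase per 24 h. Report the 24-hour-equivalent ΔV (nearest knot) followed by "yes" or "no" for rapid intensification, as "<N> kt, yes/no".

53 kt, yes

V₁: ΔP = 14, V ≈ 6.07 × 14^0.638 ≈ 32.69 kt.
V₂: ΔP = 49, V ≈ 6.07 × 49^0.638 ≈ 72.70 kt.
ΔV over 18 h = 40.01 kt → 24 h equivalent = 40.01 × 24/18 ≈ 53.35 kt.
53 kt ≥ 30 kt ⇒ rapid intensification.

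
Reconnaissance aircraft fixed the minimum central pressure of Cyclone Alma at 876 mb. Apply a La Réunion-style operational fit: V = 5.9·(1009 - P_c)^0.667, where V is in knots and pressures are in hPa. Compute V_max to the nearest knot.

ΔP = 1009 − 876 = 133 mb.
133^0.667 ≈ 26.098.
V ≈ 5.9 × 26.098 ≈ 154.0 kt.

154 kt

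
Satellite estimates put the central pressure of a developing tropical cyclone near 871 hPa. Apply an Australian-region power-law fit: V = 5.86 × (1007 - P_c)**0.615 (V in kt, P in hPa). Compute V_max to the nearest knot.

ΔP = 1007 − 871 = 136 hPa.
136^0.615 ≈ 20.518.
V ≈ 5.86 × 20.518 ≈ 120.2 kt.

120 kt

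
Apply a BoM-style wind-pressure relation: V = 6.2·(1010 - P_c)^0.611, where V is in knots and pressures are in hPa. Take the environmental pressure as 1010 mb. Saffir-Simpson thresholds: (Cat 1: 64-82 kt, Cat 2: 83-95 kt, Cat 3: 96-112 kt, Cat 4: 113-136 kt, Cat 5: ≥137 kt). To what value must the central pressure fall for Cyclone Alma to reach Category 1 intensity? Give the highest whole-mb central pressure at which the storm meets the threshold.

964 mb

Category 1 begins at V = 64 kt.
Required ΔP = (64/6.2)^(1/0.611) = 10.323^1.637 ≈ 45.63 mb.
P_c ≤ 1010 − 45.63 = 964.37, so the highest integer P_c is 964 mb.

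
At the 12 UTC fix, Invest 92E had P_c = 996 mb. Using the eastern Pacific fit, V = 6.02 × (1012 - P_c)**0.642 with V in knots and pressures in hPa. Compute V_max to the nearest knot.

36 kt

ΔP = 1012 − 996 = 16 mb.
16^0.642 ≈ 5.930.
V ≈ 6.02 × 5.930 ≈ 35.7 kt.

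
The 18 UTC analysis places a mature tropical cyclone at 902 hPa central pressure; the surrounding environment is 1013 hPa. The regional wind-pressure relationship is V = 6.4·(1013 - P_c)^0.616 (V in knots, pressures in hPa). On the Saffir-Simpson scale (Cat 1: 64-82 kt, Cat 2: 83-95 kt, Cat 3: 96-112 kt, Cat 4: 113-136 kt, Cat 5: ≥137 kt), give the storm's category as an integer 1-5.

ΔP = 1013 − 902 = 111 hPa.
V ≈ 6.4 × 111^0.616 = 6.4 × 18.19 ≈ 116 kt.
116 kt falls in the Category 4 band.

4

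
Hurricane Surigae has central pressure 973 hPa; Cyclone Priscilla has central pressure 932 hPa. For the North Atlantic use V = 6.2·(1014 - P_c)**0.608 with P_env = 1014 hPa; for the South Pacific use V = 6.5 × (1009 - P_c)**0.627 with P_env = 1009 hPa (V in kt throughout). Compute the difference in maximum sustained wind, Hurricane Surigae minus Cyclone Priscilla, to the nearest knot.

Hurricane Surigae: ΔP = 41; V ≈ 6.2 × 41^0.608 ≈ 59.29 kt.
Cyclone Priscilla: ΔP = 77; V ≈ 6.5 × 77^0.627 ≈ 99.02 kt.
Difference ≈ 59.29 − 99.02 = -39.73 → -40 kt.

-40 kt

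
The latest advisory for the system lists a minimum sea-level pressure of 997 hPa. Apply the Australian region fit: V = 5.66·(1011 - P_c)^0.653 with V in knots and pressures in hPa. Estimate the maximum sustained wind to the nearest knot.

32 kt

ΔP = 1011 − 997 = 14 hPa.
14^0.653 ≈ 5.603.
V ≈ 5.66 × 5.603 ≈ 31.7 kt.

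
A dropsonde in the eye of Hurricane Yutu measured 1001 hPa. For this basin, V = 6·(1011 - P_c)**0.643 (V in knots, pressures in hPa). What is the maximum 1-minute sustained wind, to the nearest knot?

ΔP = 1011 − 1001 = 10 hPa.
10^0.643 ≈ 4.395.
V ≈ 6 × 4.395 ≈ 26.4 kt.

26 kt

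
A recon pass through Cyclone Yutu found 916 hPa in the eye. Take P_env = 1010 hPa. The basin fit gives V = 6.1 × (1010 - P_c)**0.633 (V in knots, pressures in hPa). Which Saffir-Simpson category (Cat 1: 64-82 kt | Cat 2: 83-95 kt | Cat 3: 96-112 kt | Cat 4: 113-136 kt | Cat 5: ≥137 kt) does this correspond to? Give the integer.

3

ΔP = 1010 − 916 = 94 hPa.
V ≈ 6.1 × 94^0.633 = 6.1 × 17.74 ≈ 108 kt.
108 kt falls in the Category 3 band.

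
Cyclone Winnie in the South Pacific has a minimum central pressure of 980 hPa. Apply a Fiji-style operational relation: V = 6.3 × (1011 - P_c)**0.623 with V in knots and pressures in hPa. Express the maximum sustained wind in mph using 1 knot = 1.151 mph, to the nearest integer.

ΔP = 1011 − 980 = 31 hPa.
V ≈ 6.3 × 31^0.623 = 6.3 × 8.494 ≈ 53.513 kt.
53.513 × 1.151 ≈ 61.59 mph → 62 mph.

62 mph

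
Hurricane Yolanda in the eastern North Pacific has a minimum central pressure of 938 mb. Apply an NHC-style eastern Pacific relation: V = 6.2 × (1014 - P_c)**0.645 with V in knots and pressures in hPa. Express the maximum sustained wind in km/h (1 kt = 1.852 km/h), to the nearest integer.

ΔP = 1014 − 938 = 76 mb.
V ≈ 6.2 × 76^0.645 = 6.2 × 16.335 ≈ 101.278 kt.
101.278 × 1.852 ≈ 187.57 km/h → 188 km/h.

188 km/h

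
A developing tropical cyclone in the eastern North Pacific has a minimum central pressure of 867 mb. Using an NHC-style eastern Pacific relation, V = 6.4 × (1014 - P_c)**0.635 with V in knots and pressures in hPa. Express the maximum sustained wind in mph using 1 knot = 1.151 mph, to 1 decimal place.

175.2 mph

ΔP = 1014 − 867 = 147 mb.
V ≈ 6.4 × 147^0.635 = 6.4 × 23.782 ≈ 152.204 kt.
152.204 × 1.151 ≈ 175.19 mph → 175.2 mph.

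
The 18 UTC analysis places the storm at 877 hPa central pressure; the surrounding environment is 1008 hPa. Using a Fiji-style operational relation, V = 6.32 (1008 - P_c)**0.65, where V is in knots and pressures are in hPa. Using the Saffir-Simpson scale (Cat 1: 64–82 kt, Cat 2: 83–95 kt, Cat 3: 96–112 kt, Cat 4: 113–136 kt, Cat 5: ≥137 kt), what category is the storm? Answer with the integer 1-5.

5

ΔP = 1008 − 877 = 131 hPa.
V ≈ 6.32 × 131^0.65 = 6.32 × 23.78 ≈ 150 kt.
150 kt falls in the Category 5 band.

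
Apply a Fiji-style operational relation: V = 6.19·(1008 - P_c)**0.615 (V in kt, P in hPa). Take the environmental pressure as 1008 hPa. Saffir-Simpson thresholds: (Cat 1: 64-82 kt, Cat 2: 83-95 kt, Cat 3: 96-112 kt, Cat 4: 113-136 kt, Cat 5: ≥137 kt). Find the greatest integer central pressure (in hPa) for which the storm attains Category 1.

963 hPa

Category 1 begins at V = 64 kt.
Required ΔP = (64/6.19)^(1/0.615) = 10.339^1.626 ≈ 44.62 hPa.
P_c ≤ 1008 − 44.62 = 963.38, so the highest integer P_c is 963 hPa.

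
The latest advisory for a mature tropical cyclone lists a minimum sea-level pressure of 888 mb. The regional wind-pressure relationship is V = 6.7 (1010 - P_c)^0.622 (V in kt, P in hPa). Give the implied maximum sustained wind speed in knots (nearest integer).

ΔP = 1010 − 888 = 122 mb.
122^0.622 ≈ 19.848.
V ≈ 6.7 × 19.848 ≈ 133.0 kt.

133 kt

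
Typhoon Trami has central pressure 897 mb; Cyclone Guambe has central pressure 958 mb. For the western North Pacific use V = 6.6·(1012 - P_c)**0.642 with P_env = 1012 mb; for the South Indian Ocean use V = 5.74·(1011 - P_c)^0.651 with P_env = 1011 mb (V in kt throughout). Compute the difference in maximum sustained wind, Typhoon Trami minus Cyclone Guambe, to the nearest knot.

63 kt

Typhoon Trami: ΔP = 115; V ≈ 6.6 × 115^0.642 ≈ 138.84 kt.
Cyclone Guambe: ΔP = 53; V ≈ 5.74 × 53^0.651 ≈ 76.11 kt.
Difference ≈ 138.84 − 76.11 = 62.73 → 63 kt.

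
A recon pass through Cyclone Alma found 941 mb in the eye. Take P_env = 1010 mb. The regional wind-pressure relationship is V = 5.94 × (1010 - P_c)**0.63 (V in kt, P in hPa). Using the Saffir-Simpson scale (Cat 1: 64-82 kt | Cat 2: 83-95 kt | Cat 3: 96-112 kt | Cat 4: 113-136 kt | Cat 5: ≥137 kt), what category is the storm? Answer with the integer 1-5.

ΔP = 1010 − 941 = 69 mb.
V ≈ 5.94 × 69^0.63 = 5.94 × 14.40 ≈ 86 kt.
86 kt falls in the Category 2 band.

2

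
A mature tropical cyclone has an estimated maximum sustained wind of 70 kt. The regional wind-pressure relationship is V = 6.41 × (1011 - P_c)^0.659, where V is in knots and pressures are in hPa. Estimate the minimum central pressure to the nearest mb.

973 mb

ΔP = (V / 6.41)^(1/0.659) = (70/6.41)^1.517.
70/6.41 = 10.920; 10.920^1.517 ≈ 37.63 mb.
P_c = 1011 − 37.63 = 973.37 ≈ 973 mb.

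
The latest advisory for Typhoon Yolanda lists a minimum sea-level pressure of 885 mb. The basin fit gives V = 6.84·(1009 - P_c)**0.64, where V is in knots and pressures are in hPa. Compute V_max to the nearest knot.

ΔP = 1009 − 885 = 124 mb.
124^0.64 ≈ 21.867.
V ≈ 6.84 × 21.867 ≈ 149.6 kt.

150 kt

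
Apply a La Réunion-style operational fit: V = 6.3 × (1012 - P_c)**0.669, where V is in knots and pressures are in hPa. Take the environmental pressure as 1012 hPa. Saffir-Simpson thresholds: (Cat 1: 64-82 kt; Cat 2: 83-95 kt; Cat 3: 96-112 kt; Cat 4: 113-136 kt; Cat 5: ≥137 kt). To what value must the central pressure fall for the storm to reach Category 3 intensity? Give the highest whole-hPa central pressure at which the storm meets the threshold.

Category 3 begins at V = 96 kt.
Required ΔP = (96/6.3)^(1/0.669) = 15.238^1.495 ≈ 58.64 hPa.
P_c ≤ 1012 − 58.64 = 953.36, so the highest integer P_c is 953 hPa.

953 hPa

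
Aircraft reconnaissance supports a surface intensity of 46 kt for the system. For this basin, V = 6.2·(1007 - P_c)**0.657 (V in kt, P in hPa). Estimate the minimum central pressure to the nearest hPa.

ΔP = (V / 6.2)^(1/0.657) = (46/6.2)^1.522.
46/6.2 = 7.419; 7.419^1.522 ≈ 21.12 hPa.
P_c = 1007 − 21.12 = 985.88 ≈ 986 hPa.

986 hPa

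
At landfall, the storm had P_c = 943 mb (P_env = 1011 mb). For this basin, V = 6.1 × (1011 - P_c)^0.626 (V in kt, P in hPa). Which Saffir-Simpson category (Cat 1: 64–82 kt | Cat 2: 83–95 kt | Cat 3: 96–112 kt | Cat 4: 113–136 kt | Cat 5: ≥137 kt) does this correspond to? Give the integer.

2

ΔP = 1011 − 943 = 68 mb.
V ≈ 6.1 × 68^0.626 = 6.1 × 14.03 ≈ 86 kt.
86 kt falls in the Category 2 band.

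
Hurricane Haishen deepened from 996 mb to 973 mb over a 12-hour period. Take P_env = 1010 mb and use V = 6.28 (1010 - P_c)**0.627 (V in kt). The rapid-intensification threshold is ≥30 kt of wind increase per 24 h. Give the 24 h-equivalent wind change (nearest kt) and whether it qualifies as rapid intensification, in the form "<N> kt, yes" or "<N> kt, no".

V₁: ΔP = 14, V ≈ 6.28 × 14^0.627 ≈ 32.85 kt.
V₂: ΔP = 37, V ≈ 6.28 × 37^0.627 ≈ 60.43 kt.
ΔV over 12 h = 27.58 kt → 24 h equivalent = 27.58 × 24/12 ≈ 55.16 kt.
55 kt ≥ 30 kt ⇒ rapid intensification.

55 kt, yes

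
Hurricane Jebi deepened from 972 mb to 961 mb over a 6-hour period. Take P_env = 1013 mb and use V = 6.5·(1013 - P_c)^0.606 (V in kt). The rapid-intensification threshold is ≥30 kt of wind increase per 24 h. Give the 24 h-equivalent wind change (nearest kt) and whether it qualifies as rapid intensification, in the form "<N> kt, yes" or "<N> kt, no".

38 kt, yes

V₁: ΔP = 41, V ≈ 6.5 × 41^0.606 ≈ 61.70 kt.
V₂: ΔP = 52, V ≈ 6.5 × 52^0.606 ≈ 71.25 kt.
ΔV over 6 h = 9.55 kt → 24 h equivalent = 9.55 × 24/6 ≈ 38.20 kt.
38 kt ≥ 30 kt ⇒ rapid intensification.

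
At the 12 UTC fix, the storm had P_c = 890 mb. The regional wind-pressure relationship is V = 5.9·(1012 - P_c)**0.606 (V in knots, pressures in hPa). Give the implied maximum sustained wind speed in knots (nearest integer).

108 kt

ΔP = 1012 − 890 = 122 mb.
122^0.606 ≈ 18.380.
V ≈ 5.9 × 18.380 ≈ 108.4 kt.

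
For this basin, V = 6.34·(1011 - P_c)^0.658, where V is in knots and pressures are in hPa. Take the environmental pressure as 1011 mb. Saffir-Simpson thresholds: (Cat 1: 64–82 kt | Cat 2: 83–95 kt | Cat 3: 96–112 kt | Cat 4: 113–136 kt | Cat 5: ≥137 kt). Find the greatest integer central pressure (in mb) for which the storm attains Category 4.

Category 4 begins at V = 113 kt.
Required ΔP = (113/6.34)^(1/0.658) = 17.823^1.520 ≈ 79.65 mb.
P_c ≤ 1011 − 79.65 = 931.35, so the highest integer P_c is 931 mb.

931 mb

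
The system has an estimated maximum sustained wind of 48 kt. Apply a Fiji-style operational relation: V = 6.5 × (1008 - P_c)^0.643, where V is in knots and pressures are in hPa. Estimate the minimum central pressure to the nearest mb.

986 mb

ΔP = (V / 6.5)^(1/0.643) = (48/6.5)^1.555.
48/6.5 = 7.385; 7.385^1.555 ≈ 22.41 mb.
P_c = 1008 − 22.41 = 985.59 ≈ 986 mb.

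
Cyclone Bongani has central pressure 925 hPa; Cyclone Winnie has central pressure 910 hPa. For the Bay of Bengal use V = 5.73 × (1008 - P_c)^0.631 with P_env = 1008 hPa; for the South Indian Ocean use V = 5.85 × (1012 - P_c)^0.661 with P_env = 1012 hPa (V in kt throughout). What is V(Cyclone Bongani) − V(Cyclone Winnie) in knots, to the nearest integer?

Cyclone Bongani: ΔP = 83; V ≈ 5.73 × 83^0.631 ≈ 93.13 kt.
Cyclone Winnie: ΔP = 102; V ≈ 5.85 × 102^0.661 ≈ 124.41 kt.
Difference ≈ 93.13 − 124.41 = -31.28 → -31 kt.

-31 kt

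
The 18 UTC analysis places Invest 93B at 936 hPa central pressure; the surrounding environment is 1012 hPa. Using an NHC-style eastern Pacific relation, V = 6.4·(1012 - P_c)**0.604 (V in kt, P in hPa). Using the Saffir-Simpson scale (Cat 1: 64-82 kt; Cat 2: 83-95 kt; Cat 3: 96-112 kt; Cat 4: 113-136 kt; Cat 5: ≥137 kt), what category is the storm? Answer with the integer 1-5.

ΔP = 1012 − 936 = 76 hPa.
V ≈ 6.4 × 76^0.604 = 6.4 × 13.68 ≈ 88 kt.
88 kt falls in the Category 2 band.

2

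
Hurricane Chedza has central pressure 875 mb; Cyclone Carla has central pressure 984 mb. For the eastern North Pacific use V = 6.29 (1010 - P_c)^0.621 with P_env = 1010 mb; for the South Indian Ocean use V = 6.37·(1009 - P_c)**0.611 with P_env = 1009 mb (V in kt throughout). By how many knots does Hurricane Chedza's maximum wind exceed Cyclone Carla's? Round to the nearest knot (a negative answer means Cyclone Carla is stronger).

Hurricane Chedza: ΔP = 135; V ≈ 6.29 × 135^0.621 ≈ 132.31 kt.
Cyclone Carla: ΔP = 25; V ≈ 6.37 × 25^0.611 ≈ 45.53 kt.
Difference ≈ 132.31 − 45.53 = 86.78 → 87 kt.

87 kt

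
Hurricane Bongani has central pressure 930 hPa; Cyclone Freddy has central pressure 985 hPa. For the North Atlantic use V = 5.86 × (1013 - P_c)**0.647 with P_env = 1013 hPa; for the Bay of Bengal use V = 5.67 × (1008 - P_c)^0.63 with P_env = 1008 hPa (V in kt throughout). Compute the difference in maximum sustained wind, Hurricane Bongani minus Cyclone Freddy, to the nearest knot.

Hurricane Bongani: ΔP = 83; V ≈ 5.86 × 83^0.647 ≈ 102.22 kt.
Cyclone Freddy: ΔP = 23; V ≈ 5.67 × 23^0.63 ≈ 40.88 kt.
Difference ≈ 102.22 − 40.88 = 61.34 → 61 kt.

61 kt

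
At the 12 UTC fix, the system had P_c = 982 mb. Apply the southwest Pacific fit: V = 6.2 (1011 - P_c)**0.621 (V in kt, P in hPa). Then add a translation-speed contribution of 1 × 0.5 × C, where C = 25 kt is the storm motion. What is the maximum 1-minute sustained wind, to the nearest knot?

63 kt

ΔP = 1011 − 982 = 29 mb.
29^0.621 ≈ 8.094.
V ≈ 6.2 × 8.094 ≈ 50.2 kt.
Translation term: 1 × 0.5 × 25 = 12.5 kt.
Corrected V ≈ 62.7 kt → 63 kt.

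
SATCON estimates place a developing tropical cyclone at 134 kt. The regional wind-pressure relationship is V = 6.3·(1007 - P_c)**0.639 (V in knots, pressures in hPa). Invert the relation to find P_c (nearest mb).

ΔP = (V / 6.3)^(1/0.639) = (134/6.3)^1.565.
134/6.3 = 21.270; 21.270^1.565 ≈ 119.64 mb.
P_c = 1007 − 119.64 = 887.36 ≈ 887 mb.

887 mb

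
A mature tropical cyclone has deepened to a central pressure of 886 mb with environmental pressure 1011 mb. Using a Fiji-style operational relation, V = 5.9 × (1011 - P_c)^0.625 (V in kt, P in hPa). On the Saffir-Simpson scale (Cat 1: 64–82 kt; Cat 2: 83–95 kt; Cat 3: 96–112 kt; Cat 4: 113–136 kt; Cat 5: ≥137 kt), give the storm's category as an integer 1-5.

4

ΔP = 1011 − 886 = 125 mb.
V ≈ 5.9 × 125^0.625 = 5.9 × 20.44 ≈ 121 kt.
121 kt falls in the Category 4 band.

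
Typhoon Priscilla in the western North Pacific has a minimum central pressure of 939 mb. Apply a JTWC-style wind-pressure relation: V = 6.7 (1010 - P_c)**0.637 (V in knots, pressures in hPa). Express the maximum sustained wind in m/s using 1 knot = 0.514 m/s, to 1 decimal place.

ΔP = 1010 − 939 = 71 mb.
V ≈ 6.7 × 71^0.637 = 6.7 × 15.110 ≈ 101.234 kt.
101.234 × 0.514 ≈ 52.03 m/s → 52.0 m/s.

52.0 m/s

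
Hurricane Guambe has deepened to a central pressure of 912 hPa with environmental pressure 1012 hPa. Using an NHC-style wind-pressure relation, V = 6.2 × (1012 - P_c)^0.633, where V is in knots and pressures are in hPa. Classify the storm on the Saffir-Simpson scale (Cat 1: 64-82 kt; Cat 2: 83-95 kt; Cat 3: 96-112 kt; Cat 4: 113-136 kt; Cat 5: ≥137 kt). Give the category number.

ΔP = 1012 − 912 = 100 hPa.
V ≈ 6.2 × 100^0.633 = 6.2 × 18.45 ≈ 114 kt.
114 kt falls in the Category 4 band.

4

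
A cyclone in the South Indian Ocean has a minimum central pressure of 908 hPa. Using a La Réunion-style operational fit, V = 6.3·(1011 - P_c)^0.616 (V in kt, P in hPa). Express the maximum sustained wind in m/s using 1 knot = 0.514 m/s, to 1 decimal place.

56.3 m/s

ΔP = 1011 − 908 = 103 hPa.
V ≈ 6.3 × 103^0.616 = 6.3 × 17.374 ≈ 109.458 kt.
109.458 × 0.514 ≈ 56.26 m/s → 56.3 m/s.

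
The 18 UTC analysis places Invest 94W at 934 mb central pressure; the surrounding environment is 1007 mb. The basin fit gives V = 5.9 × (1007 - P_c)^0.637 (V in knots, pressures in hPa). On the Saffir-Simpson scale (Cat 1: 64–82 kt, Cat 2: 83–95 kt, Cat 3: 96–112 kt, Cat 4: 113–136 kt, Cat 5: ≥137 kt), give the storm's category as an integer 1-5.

ΔP = 1007 − 934 = 73 mb.
V ≈ 5.9 × 73^0.637 = 5.9 × 15.38 ≈ 91 kt.
91 kt falls in the Category 2 band.

2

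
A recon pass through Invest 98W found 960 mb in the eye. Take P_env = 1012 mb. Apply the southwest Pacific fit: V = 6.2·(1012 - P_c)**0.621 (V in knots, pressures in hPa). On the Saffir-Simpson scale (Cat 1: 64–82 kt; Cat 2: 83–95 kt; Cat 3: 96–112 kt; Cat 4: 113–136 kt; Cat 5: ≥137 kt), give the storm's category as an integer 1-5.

1

ΔP = 1012 − 960 = 52 mb.
V ≈ 6.2 × 52^0.621 = 6.2 × 11.63 ≈ 72 kt.
72 kt falls in the Category 1 band.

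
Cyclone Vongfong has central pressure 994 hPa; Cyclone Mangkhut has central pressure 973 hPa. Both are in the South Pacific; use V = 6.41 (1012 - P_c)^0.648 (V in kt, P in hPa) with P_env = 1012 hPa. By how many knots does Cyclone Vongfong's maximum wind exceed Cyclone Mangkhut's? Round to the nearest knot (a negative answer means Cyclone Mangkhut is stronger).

-27 kt

Cyclone Vongfong: ΔP = 18; V ≈ 6.41 × 18^0.648 ≈ 41.71 kt.
Cyclone Mangkhut: ΔP = 39; V ≈ 6.41 × 39^0.648 ≈ 68.84 kt.
Difference ≈ 41.71 − 68.84 = -27.13 → -27 kt.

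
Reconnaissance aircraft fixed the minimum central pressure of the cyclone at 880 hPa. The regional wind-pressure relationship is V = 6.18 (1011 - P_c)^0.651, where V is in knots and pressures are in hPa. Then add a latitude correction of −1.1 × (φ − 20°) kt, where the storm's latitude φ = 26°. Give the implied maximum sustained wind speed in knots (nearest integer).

141 kt

ΔP = 1011 − 880 = 131 hPa.
131^0.651 ≈ 23.897.
V ≈ 6.18 × 23.897 ≈ 147.7 kt.
Latitude correction: −1.1 × (26 − 20) = -6.6 kt.
Corrected V ≈ 141.1 kt → 141 kt.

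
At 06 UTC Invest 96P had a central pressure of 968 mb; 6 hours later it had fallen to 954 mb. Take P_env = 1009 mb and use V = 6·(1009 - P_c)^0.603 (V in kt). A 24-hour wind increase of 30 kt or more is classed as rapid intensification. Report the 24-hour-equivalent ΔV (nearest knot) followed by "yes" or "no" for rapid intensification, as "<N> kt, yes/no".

V₁: ΔP = 41, V ≈ 6 × 41^0.603 ≈ 56.32 kt.
V₂: ΔP = 55, V ≈ 6 × 55^0.603 ≈ 67.23 kt.
ΔV over 6 h = 10.91 kt → 24 h equivalent = 10.91 × 24/6 ≈ 43.64 kt.
44 kt ≥ 30 kt ⇒ rapid intensification.

44 kt, yes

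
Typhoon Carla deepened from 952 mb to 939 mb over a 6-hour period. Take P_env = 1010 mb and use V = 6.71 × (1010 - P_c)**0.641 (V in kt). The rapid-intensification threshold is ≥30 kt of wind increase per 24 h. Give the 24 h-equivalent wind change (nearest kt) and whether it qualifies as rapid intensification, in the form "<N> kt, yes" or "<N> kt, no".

50 kt, yes

V₁: ΔP = 58, V ≈ 6.71 × 58^0.641 ≈ 90.59 kt.
V₂: ΔP = 71, V ≈ 6.71 × 71^0.641 ≈ 103.13 kt.
ΔV over 6 h = 12.54 kt → 24 h equivalent = 12.54 × 24/6 ≈ 50.16 kt.
50 kt ≥ 30 kt ⇒ rapid intensification.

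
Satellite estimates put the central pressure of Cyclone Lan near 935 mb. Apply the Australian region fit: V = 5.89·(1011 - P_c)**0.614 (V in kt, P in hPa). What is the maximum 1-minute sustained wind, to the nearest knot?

84 kt

ΔP = 1011 − 935 = 76 mb.
76^0.614 ≈ 14.283.
V ≈ 5.89 × 14.283 ≈ 84.1 kt.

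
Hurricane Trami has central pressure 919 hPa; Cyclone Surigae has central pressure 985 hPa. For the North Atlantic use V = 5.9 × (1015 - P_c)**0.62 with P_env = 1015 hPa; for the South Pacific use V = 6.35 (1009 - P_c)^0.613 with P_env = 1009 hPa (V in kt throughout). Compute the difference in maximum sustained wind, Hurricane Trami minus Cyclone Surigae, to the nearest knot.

Hurricane Trami: ΔP = 96; V ≈ 5.9 × 96^0.62 ≈ 99.97 kt.
Cyclone Surigae: ΔP = 24; V ≈ 6.35 × 24^0.613 ≈ 44.55 kt.
Difference ≈ 99.97 − 44.55 = 55.42 → 55 kt.

55 kt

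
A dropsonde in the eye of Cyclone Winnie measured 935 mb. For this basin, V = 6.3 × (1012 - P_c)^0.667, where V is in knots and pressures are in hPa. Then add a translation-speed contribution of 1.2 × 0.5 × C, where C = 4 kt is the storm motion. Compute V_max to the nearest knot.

117 kt

ΔP = 1012 − 935 = 77 mb.
77^0.667 ≈ 18.125.
V ≈ 6.3 × 18.125 ≈ 114.2 kt.
Translation term: 1.2 × 0.5 × 4 = 2.4 kt.
Corrected V ≈ 116.6 kt → 117 kt.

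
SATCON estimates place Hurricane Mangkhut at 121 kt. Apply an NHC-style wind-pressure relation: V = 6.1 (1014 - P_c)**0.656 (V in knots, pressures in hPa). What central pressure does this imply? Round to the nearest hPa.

919 hPa

ΔP = (V / 6.1)^(1/0.656) = (121/6.1)^1.524.
121/6.1 = 19.836; 19.836^1.524 ≈ 95.02 hPa.
P_c = 1014 − 95.02 = 918.98 ≈ 919 hPa.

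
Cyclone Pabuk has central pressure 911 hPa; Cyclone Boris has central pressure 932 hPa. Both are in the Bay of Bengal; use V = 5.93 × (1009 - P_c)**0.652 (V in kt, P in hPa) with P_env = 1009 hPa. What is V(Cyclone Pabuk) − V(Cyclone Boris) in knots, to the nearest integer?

17 kt

Cyclone Pabuk: ΔP = 98; V ≈ 5.93 × 98^0.652 ≈ 117.85 kt.
Cyclone Boris: ΔP = 77; V ≈ 5.93 × 77^0.652 ≈ 100.70 kt.
Difference ≈ 117.85 − 100.70 = 17.15 → 17 kt.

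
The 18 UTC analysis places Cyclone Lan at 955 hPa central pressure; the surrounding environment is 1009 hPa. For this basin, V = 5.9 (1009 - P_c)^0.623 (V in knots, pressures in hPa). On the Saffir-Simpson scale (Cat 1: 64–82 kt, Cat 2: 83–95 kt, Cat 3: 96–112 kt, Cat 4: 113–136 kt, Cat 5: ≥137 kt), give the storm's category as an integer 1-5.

1

ΔP = 1009 − 955 = 54 hPa.
V ≈ 5.9 × 54^0.623 = 5.9 × 12.00 ≈ 71 kt.
71 kt falls in the Category 1 band.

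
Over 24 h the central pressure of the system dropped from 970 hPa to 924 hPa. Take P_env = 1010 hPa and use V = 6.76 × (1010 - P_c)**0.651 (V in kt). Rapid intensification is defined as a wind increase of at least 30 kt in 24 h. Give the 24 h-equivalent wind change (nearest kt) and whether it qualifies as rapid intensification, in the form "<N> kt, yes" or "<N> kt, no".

V₁: ΔP = 40, V ≈ 6.76 × 40^0.651 ≈ 74.63 kt.
V₂: ΔP = 86, V ≈ 6.76 × 86^0.651 ≈ 122.83 kt.
ΔV over 24 h = 48.20 kt → 24 h equivalent = 48.20 × 24/24 ≈ 48.20 kt.
48 kt ≥ 30 kt ⇒ rapid intensification.

48 kt, yes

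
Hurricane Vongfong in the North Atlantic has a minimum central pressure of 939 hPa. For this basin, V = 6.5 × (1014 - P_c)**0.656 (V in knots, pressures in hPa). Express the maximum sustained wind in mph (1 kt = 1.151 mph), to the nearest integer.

ΔP = 1014 − 939 = 75 hPa.
V ≈ 6.5 × 75^0.656 = 6.5 × 16.984 ≈ 110.396 kt.
110.396 × 1.151 ≈ 127.07 mph → 127 mph.

127 mph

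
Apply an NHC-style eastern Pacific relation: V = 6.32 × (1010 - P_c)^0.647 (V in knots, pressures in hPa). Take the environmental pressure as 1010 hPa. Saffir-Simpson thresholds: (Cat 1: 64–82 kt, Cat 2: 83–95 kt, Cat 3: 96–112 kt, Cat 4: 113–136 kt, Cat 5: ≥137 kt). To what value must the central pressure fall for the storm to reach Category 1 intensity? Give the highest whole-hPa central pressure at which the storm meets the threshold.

974 hPa

Category 1 begins at V = 64 kt.
Required ΔP = (64/6.32)^(1/0.647) = 10.127^1.546 ≈ 35.81 hPa.
P_c ≤ 1010 − 35.81 = 974.19, so the highest integer P_c is 974 hPa.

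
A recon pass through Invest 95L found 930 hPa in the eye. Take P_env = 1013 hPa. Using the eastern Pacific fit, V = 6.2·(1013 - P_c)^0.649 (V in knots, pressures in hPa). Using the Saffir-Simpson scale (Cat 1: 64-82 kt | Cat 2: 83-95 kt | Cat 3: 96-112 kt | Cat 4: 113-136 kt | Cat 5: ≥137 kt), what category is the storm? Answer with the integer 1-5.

ΔP = 1013 − 930 = 83 hPa.
V ≈ 6.2 × 83^0.649 = 6.2 × 17.60 ≈ 109 kt.
109 kt falls in the Category 3 band.

3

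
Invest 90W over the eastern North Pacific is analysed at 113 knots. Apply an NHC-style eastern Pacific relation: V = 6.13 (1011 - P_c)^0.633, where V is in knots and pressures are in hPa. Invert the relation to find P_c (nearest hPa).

ΔP = (V / 6.13)^(1/0.633) = (113/6.13)^1.580.
113/6.13 = 18.434; 18.434^1.580 ≈ 99.86 hPa.
P_c = 1011 − 99.86 = 911.14 ≈ 911 hPa.

911 hPa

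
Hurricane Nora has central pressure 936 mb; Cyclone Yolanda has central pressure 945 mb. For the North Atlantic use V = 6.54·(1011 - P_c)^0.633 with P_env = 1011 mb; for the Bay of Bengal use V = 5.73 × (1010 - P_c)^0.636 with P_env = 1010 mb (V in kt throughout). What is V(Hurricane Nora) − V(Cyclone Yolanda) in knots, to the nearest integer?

Hurricane Nora: ΔP = 75; V ≈ 6.54 × 75^0.633 ≈ 100.58 kt.
Cyclone Yolanda: ΔP = 65; V ≈ 5.73 × 65^0.636 ≈ 81.50 kt.
Difference ≈ 100.58 − 81.50 = 19.08 → 19 kt.

19 kt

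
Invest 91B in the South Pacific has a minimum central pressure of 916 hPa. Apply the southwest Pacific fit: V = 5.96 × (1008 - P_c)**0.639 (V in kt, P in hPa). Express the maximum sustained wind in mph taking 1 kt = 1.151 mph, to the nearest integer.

123 mph

ΔP = 1008 − 916 = 92 hPa.
V ≈ 5.96 × 92^0.639 = 5.96 × 17.983 ≈ 107.178 kt.
107.178 × 1.151 ≈ 123.36 mph → 123 mph.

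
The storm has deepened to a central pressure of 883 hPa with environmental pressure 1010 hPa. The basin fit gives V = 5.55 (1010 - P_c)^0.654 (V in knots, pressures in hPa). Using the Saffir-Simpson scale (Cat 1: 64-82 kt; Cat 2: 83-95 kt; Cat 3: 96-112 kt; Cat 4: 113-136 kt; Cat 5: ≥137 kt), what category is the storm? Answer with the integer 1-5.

4

ΔP = 1010 − 883 = 127 hPa.
V ≈ 5.55 × 127^0.654 = 5.55 × 23.76 ≈ 132 kt.
132 kt falls in the Category 4 band.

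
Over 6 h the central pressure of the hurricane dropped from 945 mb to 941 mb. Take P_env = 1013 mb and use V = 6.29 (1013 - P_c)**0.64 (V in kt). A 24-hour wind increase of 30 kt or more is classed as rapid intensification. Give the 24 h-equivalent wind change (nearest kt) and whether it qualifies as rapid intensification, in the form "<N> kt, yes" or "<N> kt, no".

V₁: ΔP = 68, V ≈ 6.29 × 68^0.64 ≈ 93.64 kt.
V₂: ΔP = 72, V ≈ 6.29 × 72^0.64 ≈ 97.13 kt.
ΔV over 6 h = 3.49 kt → 24 h equivalent = 3.49 × 24/6 ≈ 13.96 kt.
14 kt < 30 kt ⇒ not rapid intensification.

14 kt, no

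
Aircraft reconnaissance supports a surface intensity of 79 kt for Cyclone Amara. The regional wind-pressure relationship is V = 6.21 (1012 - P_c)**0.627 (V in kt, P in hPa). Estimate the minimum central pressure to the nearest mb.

ΔP = (V / 6.21)^(1/0.627) = (79/6.21)^1.595.
79/6.21 = 12.721; 12.721^1.595 ≈ 57.76 mb.
P_c = 1012 − 57.76 = 954.24 ≈ 954 mb.

954 mb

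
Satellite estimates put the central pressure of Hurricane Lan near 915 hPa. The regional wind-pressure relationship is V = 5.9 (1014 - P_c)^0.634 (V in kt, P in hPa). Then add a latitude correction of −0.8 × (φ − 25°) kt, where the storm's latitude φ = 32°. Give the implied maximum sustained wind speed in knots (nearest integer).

ΔP = 1014 − 915 = 99 hPa.
99^0.634 ≈ 18.418.
V ≈ 5.9 × 18.418 ≈ 108.7 kt.
Latitude correction: −0.8 × (32 − 25) = -5.6 kt.
Corrected V ≈ 103.1 kt → 103 kt.

103 kt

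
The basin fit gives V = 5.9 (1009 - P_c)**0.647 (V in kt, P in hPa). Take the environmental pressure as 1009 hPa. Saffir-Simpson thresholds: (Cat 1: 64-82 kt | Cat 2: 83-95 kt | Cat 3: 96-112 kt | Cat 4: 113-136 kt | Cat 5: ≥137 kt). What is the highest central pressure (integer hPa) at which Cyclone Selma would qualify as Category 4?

913 hPa

Category 4 begins at V = 113 kt.
Required ΔP = (113/5.9)^(1/0.647) = 19.153^1.546 ≈ 95.90 hPa.
P_c ≤ 1009 − 95.90 = 913.10, so the highest integer P_c is 913 hPa.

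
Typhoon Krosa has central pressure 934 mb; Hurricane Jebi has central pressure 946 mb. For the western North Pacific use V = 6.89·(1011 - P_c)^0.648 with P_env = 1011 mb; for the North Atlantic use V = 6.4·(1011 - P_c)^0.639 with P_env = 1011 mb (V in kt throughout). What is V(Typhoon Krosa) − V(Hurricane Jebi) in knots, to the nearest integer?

23 kt

Typhoon Krosa: ΔP = 77; V ≈ 6.89 × 77^0.648 ≈ 114.99 kt.
Hurricane Jebi: ΔP = 65; V ≈ 6.4 × 65^0.639 ≈ 92.18 kt.
Difference ≈ 114.99 − 92.18 = 22.81 → 23 kt.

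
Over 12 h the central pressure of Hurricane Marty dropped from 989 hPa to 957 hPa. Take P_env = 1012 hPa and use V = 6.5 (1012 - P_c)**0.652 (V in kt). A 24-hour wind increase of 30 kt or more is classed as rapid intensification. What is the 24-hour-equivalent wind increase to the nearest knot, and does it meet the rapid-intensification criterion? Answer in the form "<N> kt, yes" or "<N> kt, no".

V₁: ΔP = 23, V ≈ 6.5 × 23^0.652 ≈ 50.21 kt.
V₂: ΔP = 55, V ≈ 6.5 × 55^0.652 ≈ 88.64 kt.
ΔV over 12 h = 38.43 kt → 24 h equivalent = 38.43 × 24/12 ≈ 76.86 kt.
77 kt ≥ 30 kt ⇒ rapid intensification.

77 kt, yes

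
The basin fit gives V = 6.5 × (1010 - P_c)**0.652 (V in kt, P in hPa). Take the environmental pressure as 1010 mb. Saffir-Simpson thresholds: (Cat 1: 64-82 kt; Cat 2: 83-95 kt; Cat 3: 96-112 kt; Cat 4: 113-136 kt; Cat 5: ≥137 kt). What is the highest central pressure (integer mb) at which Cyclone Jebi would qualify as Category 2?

960 mb

Category 2 begins at V = 83 kt.
Required ΔP = (83/6.5)^(1/0.652) = 12.769^1.534 ≈ 49.72 mb.
P_c ≤ 1010 − 49.72 = 960.28, so the highest integer P_c is 960 mb.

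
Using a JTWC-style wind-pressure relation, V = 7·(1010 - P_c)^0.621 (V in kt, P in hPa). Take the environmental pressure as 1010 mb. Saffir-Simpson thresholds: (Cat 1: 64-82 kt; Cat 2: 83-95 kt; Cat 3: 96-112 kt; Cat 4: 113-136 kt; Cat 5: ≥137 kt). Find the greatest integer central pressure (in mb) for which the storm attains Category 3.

942 mb

Category 3 begins at V = 96 kt.
Required ΔP = (96/7)^(1/0.621) = 13.714^1.610 ≈ 67.79 mb.
P_c ≤ 1010 − 67.79 = 942.21, so the highest integer P_c is 942 mb.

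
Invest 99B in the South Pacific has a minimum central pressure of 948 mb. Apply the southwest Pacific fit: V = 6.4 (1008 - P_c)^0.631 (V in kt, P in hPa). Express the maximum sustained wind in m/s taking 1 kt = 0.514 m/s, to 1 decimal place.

43.6 m/s

ΔP = 1008 − 948 = 60 mb.
V ≈ 6.4 × 60^0.631 = 6.4 × 13.244 ≈ 84.760 kt.
84.760 × 0.514 ≈ 43.57 m/s → 43.6 m/s.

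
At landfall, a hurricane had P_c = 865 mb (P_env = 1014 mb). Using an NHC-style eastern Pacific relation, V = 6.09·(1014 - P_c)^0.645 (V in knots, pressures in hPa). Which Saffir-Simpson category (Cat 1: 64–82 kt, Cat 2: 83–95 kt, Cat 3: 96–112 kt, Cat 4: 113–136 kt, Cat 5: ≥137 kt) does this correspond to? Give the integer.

ΔP = 1014 − 865 = 149 mb.
V ≈ 6.09 × 149^0.645 = 6.09 × 25.22 ≈ 154 kt.
154 kt falls in the Category 5 band.

5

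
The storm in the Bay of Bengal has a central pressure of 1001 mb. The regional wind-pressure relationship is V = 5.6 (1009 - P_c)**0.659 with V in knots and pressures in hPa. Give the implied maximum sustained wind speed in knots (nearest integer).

22 kt

ΔP = 1009 − 1001 = 8 mb.
8^0.659 ≈ 3.937.
V ≈ 5.6 × 3.937 ≈ 22.0 kt.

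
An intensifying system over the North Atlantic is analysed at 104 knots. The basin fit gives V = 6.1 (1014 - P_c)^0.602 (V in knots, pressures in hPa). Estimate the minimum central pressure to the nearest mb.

903 mb

ΔP = (V / 6.1)^(1/0.602) = (104/6.1)^1.661.
104/6.1 = 17.049; 17.049^1.661 ≈ 111.18 mb.
P_c = 1014 − 111.18 = 902.82 ≈ 903 mb.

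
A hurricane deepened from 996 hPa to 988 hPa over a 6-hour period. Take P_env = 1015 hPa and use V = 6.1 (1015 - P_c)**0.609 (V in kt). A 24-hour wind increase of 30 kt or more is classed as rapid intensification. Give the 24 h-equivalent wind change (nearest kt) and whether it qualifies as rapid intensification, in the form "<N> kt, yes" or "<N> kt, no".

V₁: ΔP = 19, V ≈ 6.1 × 19^0.609 ≈ 36.65 kt.
V₂: ΔP = 27, V ≈ 6.1 × 27^0.609 ≈ 45.40 kt.
ΔV over 6 h = 8.75 kt → 24 h equivalent = 8.75 × 24/6 ≈ 35.00 kt.
35 kt ≥ 30 kt ⇒ rapid intensification.

35 kt, yes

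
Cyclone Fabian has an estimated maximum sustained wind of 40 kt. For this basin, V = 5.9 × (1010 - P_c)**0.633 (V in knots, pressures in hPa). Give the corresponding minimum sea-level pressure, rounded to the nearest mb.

989 mb

ΔP = (V / 5.9)^(1/0.633) = (40/5.9)^1.580.
40/5.9 = 6.780; 6.780^1.580 ≈ 20.56 mb.
P_c = 1010 − 20.56 = 989.44 ≈ 989 mb.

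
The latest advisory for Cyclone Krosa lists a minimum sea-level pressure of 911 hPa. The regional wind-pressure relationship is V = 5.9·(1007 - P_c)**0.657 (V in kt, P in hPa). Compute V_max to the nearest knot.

118 kt

ΔP = 1007 − 911 = 96 hPa.
96^0.657 ≈ 20.061.
V ≈ 5.9 × 20.061 ≈ 118.4 kt.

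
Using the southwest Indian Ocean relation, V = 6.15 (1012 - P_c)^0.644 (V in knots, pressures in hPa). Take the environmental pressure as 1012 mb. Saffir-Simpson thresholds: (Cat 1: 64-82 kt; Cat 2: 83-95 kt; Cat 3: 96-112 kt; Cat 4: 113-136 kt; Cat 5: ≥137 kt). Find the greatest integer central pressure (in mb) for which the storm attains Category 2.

Category 2 begins at V = 83 kt.
Required ΔP = (83/6.15)^(1/0.644) = 13.496^1.553 ≈ 56.88 mb.
P_c ≤ 1012 − 56.88 = 955.12, so the highest integer P_c is 955 mb.

955 mb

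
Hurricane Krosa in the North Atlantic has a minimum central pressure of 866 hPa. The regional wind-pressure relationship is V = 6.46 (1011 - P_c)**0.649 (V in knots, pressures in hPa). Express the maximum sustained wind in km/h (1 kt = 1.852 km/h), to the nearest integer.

ΔP = 1011 − 866 = 145 hPa.
V ≈ 6.46 × 145^0.649 = 6.46 × 25.277 ≈ 163.290 kt.
163.290 × 1.852 ≈ 302.41 km/h → 302 km/h.

302 km/h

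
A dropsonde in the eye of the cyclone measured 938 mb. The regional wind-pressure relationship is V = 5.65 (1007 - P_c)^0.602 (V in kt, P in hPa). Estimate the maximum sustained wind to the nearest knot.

ΔP = 1007 − 938 = 69 mb.
69^0.602 ≈ 12.793.
V ≈ 5.65 × 12.793 ≈ 72.3 kt.

72 kt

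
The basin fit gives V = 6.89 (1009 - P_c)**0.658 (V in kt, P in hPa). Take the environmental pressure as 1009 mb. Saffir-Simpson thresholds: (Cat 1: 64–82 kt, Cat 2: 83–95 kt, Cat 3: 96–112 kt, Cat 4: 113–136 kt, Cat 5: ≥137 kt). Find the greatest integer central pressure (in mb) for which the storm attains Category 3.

Category 3 begins at V = 96 kt.
Required ΔP = (96/6.89)^(1/0.658) = 13.933^1.520 ≈ 54.79 mb.
P_c ≤ 1009 − 54.79 = 954.21, so the highest integer P_c is 954 mb.

954 mb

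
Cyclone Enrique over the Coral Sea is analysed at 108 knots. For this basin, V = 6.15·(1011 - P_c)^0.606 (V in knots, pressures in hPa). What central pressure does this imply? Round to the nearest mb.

898 mb

ΔP = (V / 6.15)^(1/0.606) = (108/6.15)^1.650.
108/6.15 = 17.561; 17.561^1.650 ≈ 113.16 mb.
P_c = 1011 − 113.16 = 897.84 ≈ 898 mb.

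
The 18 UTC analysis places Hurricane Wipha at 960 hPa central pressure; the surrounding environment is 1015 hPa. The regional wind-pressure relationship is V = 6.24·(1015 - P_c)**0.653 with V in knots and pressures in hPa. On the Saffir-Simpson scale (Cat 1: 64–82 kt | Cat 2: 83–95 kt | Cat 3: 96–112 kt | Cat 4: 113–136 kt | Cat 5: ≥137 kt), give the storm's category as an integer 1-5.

2

ΔP = 1015 − 960 = 55 hPa.
V ≈ 6.24 × 55^0.653 = 6.24 × 13.69 ≈ 85 kt.
85 kt falls in the Category 2 band.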